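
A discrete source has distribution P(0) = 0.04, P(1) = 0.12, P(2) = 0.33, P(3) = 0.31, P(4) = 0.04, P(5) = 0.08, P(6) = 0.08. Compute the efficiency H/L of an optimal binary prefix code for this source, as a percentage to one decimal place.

Entropy H = −Σ p log₂ p ≈ 2.3732 bits.
Huffman merges: 1/25+1/25→2/25; 2/25+2/25→4/25; 2/25+3/25→1/5; 4/25+1/5→9/25; 31/100+33/100→16/25; 9/25+16/25→1. L = 61/25 ≈ 2.4400.
Efficiency = H/L = 2.3732/2.4400 = 97.3%.

97.3%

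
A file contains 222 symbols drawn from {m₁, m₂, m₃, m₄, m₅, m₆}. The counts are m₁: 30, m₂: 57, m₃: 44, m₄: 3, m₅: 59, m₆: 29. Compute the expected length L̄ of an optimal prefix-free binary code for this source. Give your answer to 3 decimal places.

2.423 bits/symbol

Probabilities are the counts divided by 222.
Repeatedly combine the two least-probable nodes; the expected code length is the sum of the merged weights.
merge 1/74 + 29/222 → 16/111
merge 5/37 + 16/111 → 31/111
merge 22/111 + 19/74 → 101/222
merge 59/222 + 31/111 → 121/222
merge 101/222 + 121/222 → 1
L = 16/111 + 31/111 + 101/222 + 121/222 + 1 = 269/111 ≈ 2.423 bits/symbol.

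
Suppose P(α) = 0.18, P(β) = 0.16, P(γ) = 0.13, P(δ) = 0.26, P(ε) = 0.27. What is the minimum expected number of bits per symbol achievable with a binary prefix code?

2.29 bits/symbol

Repeatedly combine the two least-probable nodes; the expected code length is the sum of the merged weights.
merge 13/100 + 4/25 → 29/100
merge 9/50 + 13/50 → 11/25
merge 27/100 + 29/100 → 14/25
merge 11/25 + 14/25 → 1
L = 29/100 + 11/25 + 14/25 + 1 = 229/100 = 2.29 bits/symbol.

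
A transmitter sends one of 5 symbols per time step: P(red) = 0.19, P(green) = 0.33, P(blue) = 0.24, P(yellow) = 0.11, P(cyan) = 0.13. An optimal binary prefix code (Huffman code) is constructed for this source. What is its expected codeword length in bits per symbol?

2.24 bits/symbol

Repeatedly combine the two least-probable nodes; the expected code length is the sum of the merged weights.
merge 11/100 + 13/100 → 6/25
merge 19/100 + 6/25 → 43/100
merge 6/25 + 33/100 → 57/100
merge 43/100 + 57/100 → 1
L = 6/25 + 43/100 + 57/100 + 1 = 56/25 = 2.24 bits/symbol.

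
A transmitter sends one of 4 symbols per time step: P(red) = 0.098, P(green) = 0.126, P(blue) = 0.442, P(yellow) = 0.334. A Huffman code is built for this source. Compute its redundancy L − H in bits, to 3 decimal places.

0.028 bits

Entropy H = −Σ p log₂ p ≈ 1.7540 bits.
Huffman merges: 49/500+63/500→28/125; 28/125+167/500→279/500; 221/500+279/500→1. L = 891/500 ≈ 1.7820.
L − H = 1.7820 − 1.7540 = 0.028 bits.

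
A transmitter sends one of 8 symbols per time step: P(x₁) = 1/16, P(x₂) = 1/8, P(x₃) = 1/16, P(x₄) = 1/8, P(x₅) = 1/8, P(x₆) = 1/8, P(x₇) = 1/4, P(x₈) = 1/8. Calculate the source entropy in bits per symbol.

2.875 bits

Each probability is a power of 1/2, so log₂(1/p) is an integer.
H = Σ p·log₂(1/p) = 1/16·4 + 1/8·3 + 1/16·4 + 1/8·3 + 1/8·3 + 1/8·3 + 1/4·2 + 1/8·3 = 2.875 bits.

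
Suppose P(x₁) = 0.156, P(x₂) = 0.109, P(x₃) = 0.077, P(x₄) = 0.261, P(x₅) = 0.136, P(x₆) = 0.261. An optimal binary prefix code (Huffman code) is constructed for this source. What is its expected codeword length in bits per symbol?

Repeatedly combine the two least-probable nodes; the expected code length is the sum of the merged weights.
merge 77/1000 + 109/1000 → 93/500
merge 17/125 + 39/250 → 73/250
merge 93/500 + 261/1000 → 447/1000
merge 261/1000 + 73/250 → 553/1000
merge 447/1000 + 553/1000 → 1
L = 93/500 + 73/250 + 447/1000 + 553/1000 + 1 = 1239/500 = 2.478 bits/symbol.

2.478 bits/symbol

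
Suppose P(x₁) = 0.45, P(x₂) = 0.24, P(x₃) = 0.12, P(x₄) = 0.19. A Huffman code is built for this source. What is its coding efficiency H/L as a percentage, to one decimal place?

98.6%

Entropy H = −Σ p log₂ p ≈ 1.8348 bits.
Huffman merges: 3/25+19/100→31/100; 6/25+31/100→11/20; 9/20+11/20→1. L = 93/50 ≈ 1.8600.
Efficiency = H/L = 1.8348/1.8600 = 98.6%.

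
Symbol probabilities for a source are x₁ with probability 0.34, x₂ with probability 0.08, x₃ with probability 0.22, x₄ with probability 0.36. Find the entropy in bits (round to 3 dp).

1.832 bits

H = −Σ pᵢ log₂ pᵢ.
−0.34·log₂(0.34) = 0.5292
−0.08·log₂(0.08) = 0.2915
−0.22·log₂(0.22) = 0.4806
−0.36·log₂(0.36) = 0.5306
Sum ≈ 1.8319 → 1.832 bits.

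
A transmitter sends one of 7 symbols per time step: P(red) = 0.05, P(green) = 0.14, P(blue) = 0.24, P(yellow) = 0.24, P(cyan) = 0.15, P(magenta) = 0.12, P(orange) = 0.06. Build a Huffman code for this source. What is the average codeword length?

Repeatedly combine the two least-probable nodes; the expected code length is the sum of the merged weights.
merge 1/20 + 3/50 → 11/100
merge 11/100 + 3/25 → 23/100
merge 7/50 + 3/20 → 29/100
merge 23/100 + 6/25 → 47/100
merge 6/25 + 29/100 → 53/100
merge 47/100 + 53/100 → 1
L = 11/100 + 23/100 + 29/100 + 47/100 + 53/100 + 1 = 263/100 = 2.63 bits/symbol.

2.63 bits/symbol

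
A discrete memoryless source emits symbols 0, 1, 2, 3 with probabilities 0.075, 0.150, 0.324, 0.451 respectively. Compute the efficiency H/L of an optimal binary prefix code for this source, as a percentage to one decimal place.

Entropy H = −Σ p log₂ p ≈ 1.7357 bits.
Huffman merges: 3/40+3/20→9/40; 9/40+81/250→549/1000; 451/1000+549/1000→1. L = 887/500 ≈ 1.7740.
Efficiency = H/L = 1.7357/1.7740 = 97.8%.

97.8%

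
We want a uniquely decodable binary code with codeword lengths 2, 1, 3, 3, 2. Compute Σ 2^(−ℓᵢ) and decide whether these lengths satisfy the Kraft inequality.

With common denominator 2^3 = 8: Σ 2^(−ℓᵢ) = 2/8 + 4/8 + 1/8 + 1/8 + 2/8 = 10/8 = 1.25.
Kraft's inequality requires Σ ≤ 1; here Σ = 1.25 > 1, so no such prefix code exists.

1.25; no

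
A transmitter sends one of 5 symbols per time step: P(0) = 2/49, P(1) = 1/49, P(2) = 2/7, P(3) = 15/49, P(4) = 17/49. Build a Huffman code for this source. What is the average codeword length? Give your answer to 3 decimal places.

Repeatedly combine the two least-probable nodes; the expected code length is the sum of the merged weights.
merge 1/49 + 2/49 → 3/49
merge 3/49 + 2/7 → 17/49
merge 15/49 + 17/49 → 32/49
merge 17/49 + 32/49 → 1
L = 3/49 + 17/49 + 32/49 + 1 = 101/49 ≈ 2.061 bits/symbol.

2.061 bits/symbol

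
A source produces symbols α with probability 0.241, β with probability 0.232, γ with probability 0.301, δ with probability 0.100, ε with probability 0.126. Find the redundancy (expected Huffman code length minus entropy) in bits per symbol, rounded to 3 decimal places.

Entropy H = −Σ p log₂ p ≈ 2.2139 bits.
Huffman merges: 1/10+63/500→113/500; 113/500+29/125→229/500; 241/1000+301/1000→271/500; 229/500+271/500→1. L = 1113/500 ≈ 2.2260.
L − H = 2.2260 − 2.2139 = 0.012 bits.

0.012 bits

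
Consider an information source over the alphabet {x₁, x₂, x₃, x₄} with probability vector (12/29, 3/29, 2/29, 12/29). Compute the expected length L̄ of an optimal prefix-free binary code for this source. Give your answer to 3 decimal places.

Repeatedly combine the two least-probable nodes; the expected code length is the sum of the merged weights.
merge 2/29 + 3/29 → 5/29
merge 5/29 + 12/29 → 17/29
merge 12/29 + 17/29 → 1
L = 5/29 + 17/29 + 1 = 51/29 ≈ 1.759 bits/symbol.

1.759 bits/symbol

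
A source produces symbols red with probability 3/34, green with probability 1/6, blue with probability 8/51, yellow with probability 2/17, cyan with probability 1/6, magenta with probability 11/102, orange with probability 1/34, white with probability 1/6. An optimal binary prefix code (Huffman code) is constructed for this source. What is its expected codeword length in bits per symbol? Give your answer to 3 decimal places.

Repeatedly combine the two least-probable nodes; the expected code length is the sum of the merged weights.
merge 1/34 + 3/34 → 2/17
merge 11/102 + 2/17 → 23/102
merge 2/17 + 8/51 → 14/51
merge 1/6 + 1/6 → 1/3
merge 1/6 + 23/102 → 20/51
merge 14/51 + 1/3 → 31/51
merge 20/51 + 31/51 → 1
L = 2/17 + 23/102 + 14/51 + 1/3 + 20/51 + 31/51 + 1 = 301/102 ≈ 2.951 bits/symbol.

2.951 bits/symbol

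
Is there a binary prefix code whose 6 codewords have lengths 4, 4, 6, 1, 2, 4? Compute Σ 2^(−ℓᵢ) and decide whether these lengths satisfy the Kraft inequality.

0.953125; yes

With common denominator 2^6 = 64: Σ 2^(−ℓᵢ) = 4/64 + 4/64 + 1/64 + 32/64 + 16/64 + 4/64 = 61/64 = 0.953125.
Kraft's inequality requires Σ ≤ 1; here Σ = 0.953125 ≤ 1, so such a prefix code exists.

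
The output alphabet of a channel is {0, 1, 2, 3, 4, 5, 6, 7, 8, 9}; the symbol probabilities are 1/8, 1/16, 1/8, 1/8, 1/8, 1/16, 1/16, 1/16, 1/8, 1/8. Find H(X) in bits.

Each probability is a power of 1/2, so log₂(1/p) is an integer.
H = Σ p·log₂(1/p) = 1/8·3 + 1/16·4 + 1/8·3 + 1/8·3 + 1/8·3 + 1/16·4 + 1/16·4 + 1/16·4 + 1/8·3 + 1/8·3 = 3.25 bits.

3.25 bits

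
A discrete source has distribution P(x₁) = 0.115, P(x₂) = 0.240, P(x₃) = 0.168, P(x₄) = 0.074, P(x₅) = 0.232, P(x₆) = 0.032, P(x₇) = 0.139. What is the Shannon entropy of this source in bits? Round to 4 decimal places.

2.6069 bits

H = −Σ pᵢ log₂ pᵢ.
−0.115·log₂(0.115) = 0.3588
−0.240·log₂(0.240) = 0.4941
−0.168·log₂(0.168) = 0.4323
−0.074·log₂(0.074) = 0.2780
−0.232·log₂(0.232) = 0.4890
−0.032·log₂(0.032) = 0.1589
−0.139·log₂(0.139) = 0.3957
Sum ≈ 2.6069 → 2.6069 bits.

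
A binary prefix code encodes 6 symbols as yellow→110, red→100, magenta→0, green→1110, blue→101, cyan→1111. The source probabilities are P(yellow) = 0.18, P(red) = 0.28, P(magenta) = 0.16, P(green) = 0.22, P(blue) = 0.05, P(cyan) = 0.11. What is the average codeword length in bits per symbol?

3.01 bits/symbol

L̄ = Σ pᵢ·ℓᵢ = 0.18·3 + 0.28·3 + 0.16·1 + 0.22·4 + 0.05·3 + 0.11·4 = 3.01 bits/symbol.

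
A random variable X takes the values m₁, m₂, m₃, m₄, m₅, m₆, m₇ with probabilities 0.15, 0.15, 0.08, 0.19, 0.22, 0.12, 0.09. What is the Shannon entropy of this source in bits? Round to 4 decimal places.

2.7281 bits

H = −Σ pᵢ log₂ pᵢ.
−0.15·log₂(0.15) = 0.4105
−0.15·log₂(0.15) = 0.4105
−0.08·log₂(0.08) = 0.2915
−0.19·log₂(0.19) = 0.4552
−0.22·log₂(0.22) = 0.4806
−0.12·log₂(0.12) = 0.3671
−0.09·log₂(0.09) = 0.3127
Sum ≈ 2.7281 → 2.7281 bits.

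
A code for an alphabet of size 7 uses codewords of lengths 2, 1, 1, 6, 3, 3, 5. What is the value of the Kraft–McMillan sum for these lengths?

1.546875

With common denominator 2^6 = 64: Σ 2^(−ℓᵢ) = 16/64 + 32/64 + 32/64 + 1/64 + 8/64 + 8/64 + 2/64 = 99/64 = 1.546875.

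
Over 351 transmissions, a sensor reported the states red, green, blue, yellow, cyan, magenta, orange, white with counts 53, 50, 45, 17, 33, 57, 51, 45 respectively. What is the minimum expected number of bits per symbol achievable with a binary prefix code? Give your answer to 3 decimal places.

2.980 bits/symbol

Probabilities are the counts divided by 351.
Repeatedly combine the two least-probable nodes; the expected code length is the sum of the merged weights.
merge 17/351 + 11/117 → 50/351
merge 5/39 + 5/39 → 10/39
merge 50/351 + 50/351 → 100/351
merge 17/117 + 53/351 → 8/27
merge 19/117 + 10/39 → 49/117
merge 100/351 + 8/27 → 68/117
merge 49/117 + 68/117 → 1
L = 50/351 + 10/39 + 100/351 + 8/27 + 49/117 + 68/117 + 1 = 1046/351 ≈ 2.980 bits/symbol.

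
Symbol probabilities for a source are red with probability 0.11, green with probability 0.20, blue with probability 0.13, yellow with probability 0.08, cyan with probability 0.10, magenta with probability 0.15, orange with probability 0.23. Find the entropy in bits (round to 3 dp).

H = −Σ pᵢ log₂ pᵢ.
−0.11·log₂(0.11) = 0.3503
−0.20·log₂(0.20) = 0.4644
−0.13·log₂(0.13) = 0.3826
−0.08·log₂(0.08) = 0.2915
−0.10·log₂(0.10) = 0.3322
−0.15·log₂(0.15) = 0.4105
−0.23·log₂(0.23) = 0.4877
Sum ≈ 2.7192 → 2.719 bits.

2.719 bits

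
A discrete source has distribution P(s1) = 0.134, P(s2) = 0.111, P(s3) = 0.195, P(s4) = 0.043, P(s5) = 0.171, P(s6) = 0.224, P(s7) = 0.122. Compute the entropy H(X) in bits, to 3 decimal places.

2.685 bits

H = −Σ pᵢ log₂ pᵢ.
−0.134·log₂(0.134) = 0.3886
−0.111·log₂(0.111) = 0.3520
−0.195·log₂(0.195) = 0.4599
−0.043·log₂(0.043) = 0.1952
−0.171·log₂(0.171) = 0.4357
−0.224·log₂(0.224) = 0.4835
−0.122·log₂(0.122) = 0.3703
Sum ≈ 2.6851 → 2.685 bits.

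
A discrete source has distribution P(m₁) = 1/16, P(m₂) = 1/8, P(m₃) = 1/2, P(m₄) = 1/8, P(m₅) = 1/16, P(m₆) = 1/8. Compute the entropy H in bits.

Each probability is a power of 1/2, so log₂(1/p) is an integer.
H = Σ p·log₂(1/p) = 1/16·4 + 1/8·3 + 1/2·1 + 1/8·3 + 1/16·4 + 1/8·3 = 2.125 bits.

2.125 bits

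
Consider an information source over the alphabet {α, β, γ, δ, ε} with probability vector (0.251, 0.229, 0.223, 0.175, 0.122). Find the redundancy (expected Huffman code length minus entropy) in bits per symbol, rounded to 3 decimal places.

Entropy H = −Σ p log₂ p ≈ 2.2806 bits.
Huffman merges: 61/500+7/40→297/1000; 223/1000+229/1000→113/250; 251/1000+297/1000→137/250; 113/250+137/250→1. L = 2297/1000 ≈ 2.2970.
L − H = 2.2970 − 2.2806 = 0.016 bits.

0.016 bits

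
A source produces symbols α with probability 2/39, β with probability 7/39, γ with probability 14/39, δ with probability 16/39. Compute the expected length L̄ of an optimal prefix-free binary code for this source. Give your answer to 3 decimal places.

1.821 bits/symbol

Repeatedly combine the two least-probable nodes; the expected code length is the sum of the merged weights.
merge 2/39 + 7/39 → 3/13
merge 3/13 + 14/39 → 23/39
merge 16/39 + 23/39 → 1
L = 3/13 + 23/39 + 1 = 71/39 ≈ 1.821 bits/symbol.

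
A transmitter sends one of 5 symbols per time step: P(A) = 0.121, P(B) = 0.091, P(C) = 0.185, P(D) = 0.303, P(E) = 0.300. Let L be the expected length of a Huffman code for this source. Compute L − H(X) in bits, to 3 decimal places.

Entropy H = −Σ p log₂ p ≈ 2.1768 bits.
Huffman merges: 91/1000+121/1000→53/250; 37/200+53/250→397/1000; 3/10+303/1000→603/1000; 397/1000+603/1000→1. L = 553/250 ≈ 2.2120.
L − H = 2.2120 − 2.1768 = 0.035 bits.

0.035 bits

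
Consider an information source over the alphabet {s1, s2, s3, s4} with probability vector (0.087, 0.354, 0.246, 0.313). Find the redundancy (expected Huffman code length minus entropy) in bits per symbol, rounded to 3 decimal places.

Entropy H = −Σ p log₂ p ≈ 1.8591 bits.
Huffman merges: 87/1000+123/500→333/1000; 313/1000+333/1000→323/500; 177/500+323/500→1. L = 1979/1000 ≈ 1.9790.
L − H = 1.9790 − 1.8591 = 0.120 bits.

0.120 bits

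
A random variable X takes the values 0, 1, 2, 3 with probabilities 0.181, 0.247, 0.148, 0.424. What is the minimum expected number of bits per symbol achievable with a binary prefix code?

1.905 bits/symbol

Repeatedly combine the two least-probable nodes; the expected code length is the sum of the merged weights.
merge 37/250 + 181/1000 → 329/1000
merge 247/1000 + 329/1000 → 72/125
merge 53/125 + 72/125 → 1
L = 329/1000 + 72/125 + 1 = 381/200 = 1.905 bits/symbol.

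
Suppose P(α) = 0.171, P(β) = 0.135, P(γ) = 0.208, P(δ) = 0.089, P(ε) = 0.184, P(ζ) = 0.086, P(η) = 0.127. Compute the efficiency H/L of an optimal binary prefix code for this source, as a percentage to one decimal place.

Entropy H = −Σ p log₂ p ≈ 2.7394 bits.
Huffman merges: 43/500+89/1000→7/40; 127/1000+27/200→131/500; 171/1000+7/40→173/500; 23/125+26/125→49/125; 131/500+173/500→76/125; 49/125+76/125→1. L = 2783/1000 ≈ 2.7830.
Efficiency = H/L = 2.7394/2.7830 = 98.4%.

98.4%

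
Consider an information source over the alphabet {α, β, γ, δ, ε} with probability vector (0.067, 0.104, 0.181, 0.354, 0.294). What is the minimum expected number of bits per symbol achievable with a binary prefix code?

Repeatedly combine the two least-probable nodes; the expected code length is the sum of the merged weights.
merge 67/1000 + 13/125 → 171/1000
merge 171/1000 + 181/1000 → 44/125
merge 147/500 + 44/125 → 323/500
merge 177/500 + 323/500 → 1
L = 171/1000 + 44/125 + 323/500 + 1 = 2169/1000 = 2.169 bits/symbol.

2.169 bits/symbol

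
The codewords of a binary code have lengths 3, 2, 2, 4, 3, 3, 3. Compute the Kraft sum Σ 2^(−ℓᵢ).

1.0625

With common denominator 2^4 = 16: Σ 2^(−ℓᵢ) = 2/16 + 4/16 + 4/16 + 1/16 + 2/16 + 2/16 + 2/16 = 17/16 = 1.0625.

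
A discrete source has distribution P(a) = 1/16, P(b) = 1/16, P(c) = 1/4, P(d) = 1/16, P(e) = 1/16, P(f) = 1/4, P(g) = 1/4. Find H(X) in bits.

Each probability is a power of 1/2, so log₂(1/p) is an integer.
H = Σ p·log₂(1/p) = 1/16·4 + 1/16·4 + 1/4·2 + 1/16·4 + 1/16·4 + 1/4·2 + 1/4·2 = 2.5 bits.

2.5 bits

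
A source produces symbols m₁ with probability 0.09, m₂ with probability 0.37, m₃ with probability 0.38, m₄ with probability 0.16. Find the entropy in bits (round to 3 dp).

H = −Σ pᵢ log₂ pᵢ.
−0.09·log₂(0.09) = 0.3127
−0.37·log₂(0.37) = 0.5307
−0.38·log₂(0.38) = 0.5305
−0.16·log₂(0.16) = 0.4230
Sum ≈ 1.7969 → 1.797 bits.

1.797 bits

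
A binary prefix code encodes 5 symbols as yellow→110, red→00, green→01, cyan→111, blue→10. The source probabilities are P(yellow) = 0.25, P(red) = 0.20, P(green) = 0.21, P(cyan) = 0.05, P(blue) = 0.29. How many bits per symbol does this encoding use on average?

L̄ = Σ pᵢ·ℓᵢ = 0.25·3 + 0.20·2 + 0.21·2 + 0.05·3 + 0.29·2 = 2.3 bits/symbol.

2.3 bits/symbol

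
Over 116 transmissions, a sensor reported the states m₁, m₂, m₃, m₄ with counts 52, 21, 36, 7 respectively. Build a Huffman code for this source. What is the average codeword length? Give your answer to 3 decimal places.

1.793 bits/symbol

Probabilities are the counts divided by 116.
Repeatedly combine the two least-probable nodes; the expected code length is the sum of the merged weights.
merge 7/116 + 21/116 → 7/29
merge 7/29 + 9/29 → 16/29
merge 13/29 + 16/29 → 1
L = 7/29 + 16/29 + 1 = 52/29 ≈ 1.793 bits/symbol.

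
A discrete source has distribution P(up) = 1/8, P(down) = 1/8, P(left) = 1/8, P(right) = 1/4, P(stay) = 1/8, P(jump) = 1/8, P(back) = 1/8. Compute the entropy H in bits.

Each probability is a power of 1/2, so log₂(1/p) is an integer.
H = Σ p·log₂(1/p) = 1/8·3 + 1/8·3 + 1/8·3 + 1/4·2 + 1/8·3 + 1/8·3 + 1/8·3 = 2.75 bits.

2.75 bits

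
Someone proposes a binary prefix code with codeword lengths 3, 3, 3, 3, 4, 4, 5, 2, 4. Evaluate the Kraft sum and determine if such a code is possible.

0.96875; yes

With common denominator 2^5 = 32: Σ 2^(−ℓᵢ) = 4/32 + 4/32 + 4/32 + 4/32 + 2/32 + 2/32 + 1/32 + 8/32 + 2/32 = 31/32 = 0.96875.
Kraft's inequality requires Σ ≤ 1; here Σ = 0.96875 ≤ 1, so such a prefix code exists.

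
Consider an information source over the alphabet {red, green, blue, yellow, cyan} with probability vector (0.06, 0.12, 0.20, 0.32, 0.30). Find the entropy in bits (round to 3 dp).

H = −Σ pᵢ log₂ pᵢ.
−0.06·log₂(0.06) = 0.2435
−0.12·log₂(0.12) = 0.3671
−0.20·log₂(0.20) = 0.4644
−0.32·log₂(0.32) = 0.5260
−0.30·log₂(0.30) = 0.5211
Sum ≈ 2.1221 → 2.122 bits.

2.122 bits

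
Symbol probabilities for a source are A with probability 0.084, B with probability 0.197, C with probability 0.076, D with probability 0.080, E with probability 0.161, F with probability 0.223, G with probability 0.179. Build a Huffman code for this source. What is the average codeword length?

2.736 bits/symbol

Repeatedly combine the two least-probable nodes; the expected code length is the sum of the merged weights.
merge 19/250 + 2/25 → 39/250
merge 21/250 + 39/250 → 6/25
merge 161/1000 + 179/1000 → 17/50
merge 197/1000 + 223/1000 → 21/50
merge 6/25 + 17/50 → 29/50
merge 21/50 + 29/50 → 1
L = 39/250 + 6/25 + 17/50 + 21/50 + 29/50 + 1 = 342/125 = 2.736 bits/symbol.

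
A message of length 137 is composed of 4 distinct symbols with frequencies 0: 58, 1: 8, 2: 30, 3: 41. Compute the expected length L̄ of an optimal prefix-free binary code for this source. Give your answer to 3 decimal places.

1.854 bits/symbol

Probabilities are the counts divided by 137.
Repeatedly combine the two least-probable nodes; the expected code length is the sum of the merged weights.
merge 8/137 + 30/137 → 38/137
merge 38/137 + 41/137 → 79/137
merge 58/137 + 79/137 → 1
L = 38/137 + 79/137 + 1 = 254/137 ≈ 1.854 bits/symbol.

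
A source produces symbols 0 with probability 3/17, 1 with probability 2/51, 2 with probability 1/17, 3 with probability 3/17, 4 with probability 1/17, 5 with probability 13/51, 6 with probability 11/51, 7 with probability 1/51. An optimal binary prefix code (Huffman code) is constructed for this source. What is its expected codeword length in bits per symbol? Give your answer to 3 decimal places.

2.706 bits/symbol

Repeatedly combine the two least-probable nodes; the expected code length is the sum of the merged weights.
merge 1/51 + 2/51 → 1/17
merge 1/17 + 1/17 → 2/17
merge 1/17 + 2/17 → 3/17
merge 3/17 + 3/17 → 6/17
merge 3/17 + 11/51 → 20/51
merge 13/51 + 6/17 → 31/51
merge 20/51 + 31/51 → 1
L = 1/17 + 2/17 + 3/17 + 6/17 + 20/51 + 31/51 + 1 = 46/17 ≈ 2.706 bits/symbol.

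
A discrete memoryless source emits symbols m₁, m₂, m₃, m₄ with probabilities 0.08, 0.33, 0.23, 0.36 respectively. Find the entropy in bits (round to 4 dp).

1.8376 bits

H = −Σ pᵢ log₂ pᵢ.
−0.08·log₂(0.08) = 0.2915
−0.33·log₂(0.33) = 0.5278
−0.23·log₂(0.23) = 0.4877
−0.36·log₂(0.36) = 0.5306
Sum ≈ 1.8376 → 1.8376 bits.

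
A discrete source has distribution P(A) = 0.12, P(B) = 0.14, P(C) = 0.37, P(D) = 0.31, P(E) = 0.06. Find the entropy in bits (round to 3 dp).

H = −Σ pᵢ log₂ pᵢ.
−0.12·log₂(0.12) = 0.3671
−0.14·log₂(0.14) = 0.3971
−0.37·log₂(0.37) = 0.5307
−0.31·log₂(0.31) = 0.5238
−0.06·log₂(0.06) = 0.2435
Sum ≈ 2.0622 → 2.062 bits.

2.062 bits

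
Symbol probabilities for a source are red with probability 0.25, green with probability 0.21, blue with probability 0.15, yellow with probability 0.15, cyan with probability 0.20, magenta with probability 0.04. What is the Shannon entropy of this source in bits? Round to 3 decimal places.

H = −Σ pᵢ log₂ pᵢ.
−0.25·log₂(0.25) = 0.5000
−0.21·log₂(0.21) = 0.4728
−0.15·log₂(0.15) = 0.4105
−0.15·log₂(0.15) = 0.4105
−0.20·log₂(0.20) = 0.4644
−0.04·log₂(0.04) = 0.1858
Sum ≈ 2.4441 → 2.444 bits.

2.444 bits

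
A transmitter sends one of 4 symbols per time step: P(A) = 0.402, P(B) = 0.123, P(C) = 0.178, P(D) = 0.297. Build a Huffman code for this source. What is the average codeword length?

Repeatedly combine the two least-probable nodes; the expected code length is the sum of the merged weights.
merge 123/1000 + 89/500 → 301/1000
merge 297/1000 + 301/1000 → 299/500
merge 201/500 + 299/500 → 1
L = 301/1000 + 299/500 + 1 = 1899/1000 = 1.899 bits/symbol.

1.899 bits/symbol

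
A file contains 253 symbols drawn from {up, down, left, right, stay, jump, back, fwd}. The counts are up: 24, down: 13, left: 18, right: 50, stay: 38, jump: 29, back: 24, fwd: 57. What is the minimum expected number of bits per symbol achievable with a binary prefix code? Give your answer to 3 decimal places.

2.889 bits/symbol

Probabilities are the counts divided by 253.
Repeatedly combine the two least-probable nodes; the expected code length is the sum of the merged weights.
merge 13/253 + 18/253 → 31/253
merge 24/253 + 24/253 → 48/253
merge 29/253 + 31/253 → 60/253
merge 38/253 + 48/253 → 86/253
merge 50/253 + 57/253 → 107/253
merge 60/253 + 86/253 → 146/253
merge 107/253 + 146/253 → 1
L = 31/253 + 48/253 + 60/253 + 86/253 + 107/253 + 146/253 + 1 = 731/253 ≈ 2.889 bits/symbol.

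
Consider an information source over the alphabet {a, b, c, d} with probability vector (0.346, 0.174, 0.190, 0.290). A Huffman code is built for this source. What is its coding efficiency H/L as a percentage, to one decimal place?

97.1%

Entropy H = −Σ p log₂ p ≈ 1.9419 bits.
Huffman merges: 87/500+19/100→91/250; 29/100+173/500→159/250; 91/250+159/250→1. L = 2 ≈ 2.0000.
Efficiency = H/L = 1.9419/2.0000 = 97.1%.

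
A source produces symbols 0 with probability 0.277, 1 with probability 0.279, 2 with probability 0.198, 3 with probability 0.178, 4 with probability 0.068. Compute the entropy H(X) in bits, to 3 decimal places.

2.196 bits

H = −Σ pᵢ log₂ pᵢ.
−0.277·log₂(0.277) = 0.5130
−0.279·log₂(0.279) = 0.5138
−0.198·log₂(0.198) = 0.4626
−0.178·log₂(0.178) = 0.4432
−0.068·log₂(0.068) = 0.2637
Sum ≈ 2.1964 → 2.196 bits.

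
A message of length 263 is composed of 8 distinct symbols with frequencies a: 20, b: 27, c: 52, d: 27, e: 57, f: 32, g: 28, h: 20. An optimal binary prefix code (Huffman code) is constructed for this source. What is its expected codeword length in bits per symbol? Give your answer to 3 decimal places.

2.935 bits/symbol

Probabilities are the counts divided by 263.
Repeatedly combine the two least-probable nodes; the expected code length is the sum of the merged weights.
merge 20/263 + 20/263 → 40/263
merge 27/263 + 27/263 → 54/263
merge 28/263 + 32/263 → 60/263
merge 40/263 + 52/263 → 92/263
merge 54/263 + 57/263 → 111/263
merge 60/263 + 92/263 → 152/263
merge 111/263 + 152/263 → 1
L = 40/263 + 54/263 + 60/263 + 92/263 + 111/263 + 152/263 + 1 = 772/263 ≈ 2.935 bits/symbol.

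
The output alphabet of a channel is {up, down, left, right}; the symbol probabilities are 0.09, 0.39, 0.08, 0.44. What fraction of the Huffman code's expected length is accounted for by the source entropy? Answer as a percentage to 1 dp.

95.7%

Entropy H = −Σ p log₂ p ≈ 1.6551 bits.
Huffman merges: 2/25+9/100→17/100; 17/100+39/100→14/25; 11/25+14/25→1. L = 173/100 ≈ 1.7300.
Efficiency = H/L = 1.6551/1.7300 = 95.7%.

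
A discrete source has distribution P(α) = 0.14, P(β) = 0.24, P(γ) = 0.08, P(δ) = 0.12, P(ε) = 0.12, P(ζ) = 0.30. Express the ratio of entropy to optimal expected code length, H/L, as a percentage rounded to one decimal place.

99.1%

Entropy H = −Σ p log₂ p ≈ 2.4380 bits.
Huffman merges: 2/25+3/25→1/5; 3/25+7/50→13/50; 1/5+6/25→11/25; 13/50+3/10→14/25; 11/25+14/25→1. L = 123/50 ≈ 2.4600.
Efficiency = H/L = 2.4380/2.4600 = 99.1%.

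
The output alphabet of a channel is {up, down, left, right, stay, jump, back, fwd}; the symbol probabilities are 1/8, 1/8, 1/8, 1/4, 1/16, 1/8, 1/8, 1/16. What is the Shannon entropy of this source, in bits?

2.875 bits

Each probability is a power of 1/2, so log₂(1/p) is an integer.
H = Σ p·log₂(1/p) = 1/8·3 + 1/8·3 + 1/8·3 + 1/4·2 + 1/16·4 + 1/8·3 + 1/8·3 + 1/16·4 = 2.875 bits.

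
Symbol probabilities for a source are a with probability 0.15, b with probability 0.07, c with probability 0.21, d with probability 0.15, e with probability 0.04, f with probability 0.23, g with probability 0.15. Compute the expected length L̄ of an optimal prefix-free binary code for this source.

2.67 bits/symbol

Repeatedly combine the two least-probable nodes; the expected code length is the sum of the merged weights.
merge 1/25 + 7/100 → 11/100
merge 11/100 + 3/20 → 13/50
merge 3/20 + 3/20 → 3/10
merge 21/100 + 23/100 → 11/25
merge 13/50 + 3/10 → 14/25
merge 11/25 + 14/25 → 1
L = 11/100 + 13/50 + 3/10 + 11/25 + 14/25 + 1 = 267/100 = 2.67 bits/symbol.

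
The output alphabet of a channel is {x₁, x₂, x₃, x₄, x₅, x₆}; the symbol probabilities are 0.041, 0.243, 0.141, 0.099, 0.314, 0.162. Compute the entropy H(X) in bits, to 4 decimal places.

2.3638 bits

H = −Σ pᵢ log₂ pᵢ.
−0.041·log₂(0.041) = 0.1889
−0.243·log₂(0.243) = 0.4960
−0.141·log₂(0.141) = 0.3985
−0.099·log₂(0.099) = 0.3303
−0.314·log₂(0.314) = 0.5247
−0.162·log₂(0.162) = 0.4254
Sum ≈ 2.3638 → 2.3638 bits.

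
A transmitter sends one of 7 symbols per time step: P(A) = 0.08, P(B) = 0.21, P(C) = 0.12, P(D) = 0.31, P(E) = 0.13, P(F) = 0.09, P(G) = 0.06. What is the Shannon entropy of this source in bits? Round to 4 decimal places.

2.5940 bits

H = −Σ pᵢ log₂ pᵢ.
−0.08·log₂(0.08) = 0.2915
−0.21·log₂(0.21) = 0.4728
−0.12·log₂(0.12) = 0.3671
−0.31·log₂(0.31) = 0.5238
−0.13·log₂(0.13) = 0.3826
−0.09·log₂(0.09) = 0.3127
−0.06·log₂(0.06) = 0.2435
Sum ≈ 2.5940 → 2.5940 bits.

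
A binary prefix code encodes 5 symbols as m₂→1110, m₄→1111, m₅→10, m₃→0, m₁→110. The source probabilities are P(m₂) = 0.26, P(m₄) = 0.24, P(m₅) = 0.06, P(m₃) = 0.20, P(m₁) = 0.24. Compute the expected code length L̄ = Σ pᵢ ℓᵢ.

L̄ = Σ pᵢ·ℓᵢ = 0.26·4 + 0.24·4 + 0.06·2 + 0.20·1 + 0.24·3 = 3.04 bits/symbol.

3.04 bits/symbol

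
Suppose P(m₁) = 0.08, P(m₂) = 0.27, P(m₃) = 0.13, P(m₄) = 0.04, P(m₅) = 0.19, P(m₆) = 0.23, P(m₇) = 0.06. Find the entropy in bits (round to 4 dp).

2.5564 bits

H = −Σ pᵢ log₂ pᵢ.
−0.08·log₂(0.08) = 0.2915
−0.27·log₂(0.27) = 0.5100
−0.13·log₂(0.13) = 0.3826
−0.04·log₂(0.04) = 0.1858
−0.19·log₂(0.19) = 0.4552
−0.23·log₂(0.23) = 0.4877
−0.06·log₂(0.06) = 0.2435
Sum ≈ 2.5564 → 2.5564 bits.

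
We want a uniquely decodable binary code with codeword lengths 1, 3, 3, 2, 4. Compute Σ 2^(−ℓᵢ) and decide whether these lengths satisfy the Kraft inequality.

1.0625; no

With common denominator 2^4 = 16: Σ 2^(−ℓᵢ) = 8/16 + 2/16 + 2/16 + 4/16 + 1/16 = 17/16 = 1.0625.
Kraft's inequality requires Σ ≤ 1; here Σ = 1.0625 > 1, so no such prefix code exists.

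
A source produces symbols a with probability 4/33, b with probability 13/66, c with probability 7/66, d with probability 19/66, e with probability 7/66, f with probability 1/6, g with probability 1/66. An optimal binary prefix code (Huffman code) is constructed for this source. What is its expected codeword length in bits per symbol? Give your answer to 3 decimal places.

Repeatedly combine the two least-probable nodes; the expected code length is the sum of the merged weights.
merge 1/66 + 7/66 → 4/33
merge 7/66 + 4/33 → 5/22
merge 4/33 + 1/6 → 19/66
merge 13/66 + 5/22 → 14/33
merge 19/66 + 19/66 → 19/33
merge 14/33 + 19/33 → 1
L = 4/33 + 5/22 + 19/66 + 14/33 + 19/33 + 1 = 29/11 ≈ 2.636 bits/symbol.

2.636 bits/symbol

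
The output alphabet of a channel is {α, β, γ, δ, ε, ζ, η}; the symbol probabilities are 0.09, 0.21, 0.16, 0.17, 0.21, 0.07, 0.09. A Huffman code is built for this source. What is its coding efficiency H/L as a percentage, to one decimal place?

98.4%

Entropy H = −Σ p log₂ p ≈ 2.6971 bits.
Huffman merges: 7/100+9/100→4/25; 9/100+4/25→1/4; 4/25+17/100→33/100; 21/100+21/100→21/50; 1/4+33/100→29/50; 21/50+29/50→1. L = 137/50 ≈ 2.7400.
Efficiency = H/L = 2.6971/2.7400 = 98.4%.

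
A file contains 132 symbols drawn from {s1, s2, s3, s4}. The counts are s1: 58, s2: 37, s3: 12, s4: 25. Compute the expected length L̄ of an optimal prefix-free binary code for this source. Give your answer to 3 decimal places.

1.841 bits/symbol

Probabilities are the counts divided by 132.
Repeatedly combine the two least-probable nodes; the expected code length is the sum of the merged weights.
merge 1/11 + 25/132 → 37/132
merge 37/132 + 37/132 → 37/66
merge 29/66 + 37/66 → 1
L = 37/132 + 37/66 + 1 = 81/44 ≈ 1.841 bits/symbol.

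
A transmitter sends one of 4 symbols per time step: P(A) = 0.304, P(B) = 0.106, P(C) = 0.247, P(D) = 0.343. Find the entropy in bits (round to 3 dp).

1.893 bits

H = −Σ pᵢ log₂ pᵢ.
−0.304·log₂(0.304) = 0.5222
−0.106·log₂(0.106) = 0.3432
−0.247·log₂(0.247) = 0.4983
−0.343·log₂(0.343) = 0.5295
Sum ≈ 1.8932 → 1.893 bits.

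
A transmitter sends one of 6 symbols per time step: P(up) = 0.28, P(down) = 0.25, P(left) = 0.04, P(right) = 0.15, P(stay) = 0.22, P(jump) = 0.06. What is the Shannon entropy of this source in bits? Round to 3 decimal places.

H = −Σ pᵢ log₂ pᵢ.
−0.28·log₂(0.28) = 0.5142
−0.25·log₂(0.25) = 0.5000
−0.04·log₂(0.04) = 0.1858
−0.15·log₂(0.15) = 0.4105
−0.22·log₂(0.22) = 0.4806
−0.06·log₂(0.06) = 0.2435
Sum ≈ 2.3346 → 2.335 bits.

2.335 bits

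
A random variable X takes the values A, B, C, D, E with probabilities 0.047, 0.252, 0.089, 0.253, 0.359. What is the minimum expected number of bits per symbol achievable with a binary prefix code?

2.136 bits/symbol

Repeatedly combine the two least-probable nodes; the expected code length is the sum of the merged weights.
merge 47/1000 + 89/1000 → 17/125
merge 17/125 + 63/250 → 97/250
merge 253/1000 + 359/1000 → 153/250
merge 97/250 + 153/250 → 1
L = 17/125 + 97/250 + 153/250 + 1 = 267/125 = 2.136 bits/symbol.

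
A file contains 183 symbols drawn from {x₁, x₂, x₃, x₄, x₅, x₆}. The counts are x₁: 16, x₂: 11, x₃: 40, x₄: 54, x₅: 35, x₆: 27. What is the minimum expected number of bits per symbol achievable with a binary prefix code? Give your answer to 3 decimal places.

2.443 bits/symbol

Probabilities are the counts divided by 183.
Repeatedly combine the two least-probable nodes; the expected code length is the sum of the merged weights.
merge 11/183 + 16/183 → 9/61
merge 9/61 + 9/61 → 18/61
merge 35/183 + 40/183 → 25/61
merge 18/61 + 18/61 → 36/61
merge 25/61 + 36/61 → 1
L = 9/61 + 18/61 + 25/61 + 36/61 + 1 = 149/61 ≈ 2.443 bits/symbol.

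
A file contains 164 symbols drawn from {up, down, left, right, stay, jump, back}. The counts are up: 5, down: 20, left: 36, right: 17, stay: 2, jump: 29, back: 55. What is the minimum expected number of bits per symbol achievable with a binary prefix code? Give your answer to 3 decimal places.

Probabilities are the counts divided by 164.
Repeatedly combine the two least-probable nodes; the expected code length is the sum of the merged weights.
merge 1/82 + 5/164 → 7/164
merge 7/164 + 17/164 → 6/41
merge 5/41 + 6/41 → 11/41
merge 29/164 + 9/41 → 65/164
merge 11/41 + 55/164 → 99/164
merge 65/164 + 99/164 → 1
L = 7/164 + 6/41 + 11/41 + 65/164 + 99/164 + 1 = 403/164 ≈ 2.457 bits/symbol.

2.457 bits/symbol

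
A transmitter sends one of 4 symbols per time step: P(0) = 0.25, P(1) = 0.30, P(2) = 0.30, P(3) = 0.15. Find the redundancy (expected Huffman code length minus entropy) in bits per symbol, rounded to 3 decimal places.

0.047 bits

Entropy H = −Σ p log₂ p ≈ 1.9527 bits.
Huffman merges: 3/20+1/4→2/5; 3/10+3/10→3/5; 2/5+3/5→1. L = 2 ≈ 2.0000.
L − H = 2.0000 − 1.9527 = 0.047 bits.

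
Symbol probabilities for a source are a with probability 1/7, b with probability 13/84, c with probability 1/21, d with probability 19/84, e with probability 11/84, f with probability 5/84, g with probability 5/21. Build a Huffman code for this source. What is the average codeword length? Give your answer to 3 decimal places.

Repeatedly combine the two least-probable nodes; the expected code length is the sum of the merged weights.
merge 1/21 + 5/84 → 3/28
merge 3/28 + 11/84 → 5/21
merge 1/7 + 13/84 → 25/84
merge 19/84 + 5/21 → 13/28
merge 5/21 + 25/84 → 15/28
merge 13/28 + 15/28 → 1
L = 3/28 + 5/21 + 25/84 + 13/28 + 15/28 + 1 = 37/14 ≈ 2.643 bits/symbol.

2.643 bits/symbol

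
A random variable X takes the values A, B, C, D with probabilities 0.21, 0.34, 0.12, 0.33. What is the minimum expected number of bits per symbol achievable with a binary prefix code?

Repeatedly combine the two least-probable nodes; the expected code length is the sum of the merged weights.
merge 3/25 + 21/100 → 33/100
merge 33/100 + 33/100 → 33/50
merge 17/50 + 33/50 → 1
L = 33/100 + 33/50 + 1 = 199/100 = 1.99 bits/symbol.

1.99 bits/symbol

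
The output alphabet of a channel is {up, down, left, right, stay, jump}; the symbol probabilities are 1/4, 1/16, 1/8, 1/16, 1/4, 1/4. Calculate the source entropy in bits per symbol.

Each probability is a power of 1/2, so log₂(1/p) is an integer.
H = Σ p·log₂(1/p) = 1/4·2 + 1/16·4 + 1/8·3 + 1/16·4 + 1/4·2 + 1/4·2 = 2.375 bits.

2.375 bits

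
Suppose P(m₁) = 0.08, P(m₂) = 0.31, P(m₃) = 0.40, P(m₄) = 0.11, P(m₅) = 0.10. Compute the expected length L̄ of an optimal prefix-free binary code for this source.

Repeatedly combine the two least-probable nodes; the expected code length is the sum of the merged weights.
merge 2/25 + 1/10 → 9/50
merge 11/100 + 9/50 → 29/100
merge 29/100 + 31/100 → 3/5
merge 2/5 + 3/5 → 1
L = 9/50 + 29/100 + 3/5 + 1 = 207/100 = 2.07 bits/symbol.

2.07 bits/symbol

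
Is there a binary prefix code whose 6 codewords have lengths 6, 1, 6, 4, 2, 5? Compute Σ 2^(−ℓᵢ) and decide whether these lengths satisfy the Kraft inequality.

With common denominator 2^6 = 64: Σ 2^(−ℓᵢ) = 1/64 + 32/64 + 1/64 + 4/64 + 16/64 + 2/64 = 56/64 = 0.875.
Kraft's inequality requires Σ ≤ 1; here Σ = 0.875 ≤ 1, so such a prefix code exists.

0.875; yes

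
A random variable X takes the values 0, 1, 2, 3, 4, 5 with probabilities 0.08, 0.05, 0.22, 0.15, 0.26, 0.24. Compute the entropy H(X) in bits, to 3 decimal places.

2.398 bits

H = −Σ pᵢ log₂ pᵢ.
−0.08·log₂(0.08) = 0.2915
−0.05·log₂(0.05) = 0.2161
−0.22·log₂(0.22) = 0.4806
−0.15·log₂(0.15) = 0.4105
−0.26·log₂(0.26) = 0.5053
−0.24·log₂(0.24) = 0.4941
Sum ≈ 2.3981 → 2.398 bits.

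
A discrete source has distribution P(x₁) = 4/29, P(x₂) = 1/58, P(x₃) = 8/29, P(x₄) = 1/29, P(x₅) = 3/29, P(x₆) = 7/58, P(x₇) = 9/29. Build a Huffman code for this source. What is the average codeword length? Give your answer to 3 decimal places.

2.466 bits/symbol

Repeatedly combine the two least-probable nodes; the expected code length is the sum of the merged weights.
merge 1/58 + 1/29 → 3/58
merge 3/58 + 3/29 → 9/58
merge 7/58 + 4/29 → 15/58
merge 9/58 + 15/58 → 12/29
merge 8/29 + 9/29 → 17/29
merge 12/29 + 17/29 → 1
L = 3/58 + 9/58 + 15/58 + 12/29 + 17/29 + 1 = 143/58 ≈ 2.466 bits/symbol.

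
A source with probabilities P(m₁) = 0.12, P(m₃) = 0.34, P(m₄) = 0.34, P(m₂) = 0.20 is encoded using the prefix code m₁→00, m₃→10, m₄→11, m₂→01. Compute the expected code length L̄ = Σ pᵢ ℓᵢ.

2 bits/symbol

L̄ = Σ pᵢ·ℓᵢ = 0.12·2 + 0.34·2 + 0.34·2 + 0.20·2 = 2 bits/symbol.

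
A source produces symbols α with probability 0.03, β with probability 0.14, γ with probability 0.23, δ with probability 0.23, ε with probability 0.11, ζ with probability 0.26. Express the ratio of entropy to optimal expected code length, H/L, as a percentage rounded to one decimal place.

98.3%

Entropy H = −Σ p log₂ p ≈ 2.3798 bits.
Huffman merges: 3/100+11/100→7/50; 7/50+7/50→7/25; 23/100+23/100→23/50; 13/50+7/25→27/50; 23/50+27/50→1. L = 121/50 ≈ 2.4200.
Efficiency = H/L = 2.3798/2.4200 = 98.3%.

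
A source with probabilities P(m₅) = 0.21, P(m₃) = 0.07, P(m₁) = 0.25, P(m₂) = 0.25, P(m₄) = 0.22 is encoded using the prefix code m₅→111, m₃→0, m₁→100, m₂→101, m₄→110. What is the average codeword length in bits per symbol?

L̄ = Σ pᵢ·ℓᵢ = 0.21·3 + 0.07·1 + 0.25·3 + 0.25·3 + 0.22·3 = 2.86 bits/symbol.

2.86 bits/symbol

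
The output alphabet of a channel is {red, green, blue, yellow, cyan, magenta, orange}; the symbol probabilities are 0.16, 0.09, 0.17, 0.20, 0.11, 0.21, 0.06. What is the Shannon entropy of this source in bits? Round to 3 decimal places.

H = −Σ pᵢ log₂ pᵢ.
−0.16·log₂(0.16) = 0.4230
−0.09·log₂(0.09) = 0.3127
−0.17·log₂(0.17) = 0.4346
−0.20·log₂(0.20) = 0.4644
−0.11·log₂(0.11) = 0.3503
−0.21·log₂(0.21) = 0.4728
−0.06·log₂(0.06) = 0.2435
Sum ≈ 2.7013 → 2.701 bits.

2.701 bits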